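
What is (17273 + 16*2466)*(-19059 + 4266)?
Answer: -839192097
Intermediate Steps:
(17273 + 16*2466)*(-19059 + 4266) = (17273 + 39456)*(-14793) = 56729*(-14793) = -839192097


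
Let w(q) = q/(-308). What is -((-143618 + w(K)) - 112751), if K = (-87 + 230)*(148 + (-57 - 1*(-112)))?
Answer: 1025853/4 ≈ 2.5646e+5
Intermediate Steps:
K = 29029 (K = 143*(148 + (-57 + 112)) = 143*(148 + 55) = 143*203 = 29029)
w(q) = -q/308 (w(q) = q*(-1/308) = -q/308)
-((-143618 + w(K)) - 112751) = -((-143618 - 1/308*29029) - 112751) = -((-143618 - 377/4) - 112751) = -(-574849/4 - 112751) = -1*(-1025853/4) = 1025853/4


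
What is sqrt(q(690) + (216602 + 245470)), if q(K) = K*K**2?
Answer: 8*sqrt(5140173) ≈ 18138.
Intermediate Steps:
q(K) = K**3
sqrt(q(690) + (216602 + 245470)) = sqrt(690**3 + (216602 + 245470)) = sqrt(328509000 + 462072) = sqrt(328971072) = 8*sqrt(5140173)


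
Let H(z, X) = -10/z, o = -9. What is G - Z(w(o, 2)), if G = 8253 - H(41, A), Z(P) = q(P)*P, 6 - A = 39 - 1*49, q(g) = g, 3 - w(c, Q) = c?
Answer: 332479/41 ≈ 8109.2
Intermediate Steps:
w(c, Q) = 3 - c
A = 16 (A = 6 - (39 - 1*49) = 6 - (39 - 49) = 6 - 1*(-10) = 6 + 10 = 16)
Z(P) = P² (Z(P) = P*P = P²)
G = 338383/41 (G = 8253 - (-10)/41 = 8253 - 1*(-10/41) = 8253 + 10/41 = 338383/41 ≈ 8253.3)
G - Z(w(o, 2)) = 338383/41 - (3 - 1*(-9))² = 338383/41 - (3 + 9)² = 338383/41 - 1*12² = 338383/41 - 1*144 = 338383/41 - 144 = 332479/41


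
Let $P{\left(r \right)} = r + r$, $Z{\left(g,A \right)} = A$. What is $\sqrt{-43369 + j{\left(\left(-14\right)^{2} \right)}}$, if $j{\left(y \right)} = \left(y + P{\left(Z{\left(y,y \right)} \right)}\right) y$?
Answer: $\sqrt{71879} \approx 268.1$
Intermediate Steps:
$P{\left(r \right)} = 2 r$
$j{\left(y \right)} = 3 y^{2}$ ($j{\left(y \right)} = \left(y + 2 y\right) y = 3 y y = 3 y^{2}$)
$\sqrt{-43369 + j{\left(\left(-14\right)^{2} \right)}} = \sqrt{-43369 + 3 \left(\left(-14\right)^{2}\right)^{2}} = \sqrt{-43369 + 3 \cdot 196^{2}} = \sqrt{-43369 + 3 \cdot 38416} = \sqrt{-43369 + 115248} = \sqrt{71879}$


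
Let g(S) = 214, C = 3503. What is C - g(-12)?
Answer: 3289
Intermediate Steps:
C - g(-12) = 3503 - 1*214 = 3503 - 214 = 3289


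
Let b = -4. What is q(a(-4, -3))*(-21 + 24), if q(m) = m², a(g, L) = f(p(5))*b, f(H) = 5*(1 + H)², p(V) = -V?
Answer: 307200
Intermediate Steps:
a(g, L) = -320 (a(g, L) = (5*(1 - 1*5)²)*(-4) = (5*(1 - 5)²)*(-4) = (5*(-4)²)*(-4) = (5*16)*(-4) = 80*(-4) = -320)
q(a(-4, -3))*(-21 + 24) = (-320)²*(-21 + 24) = 102400*3 = 307200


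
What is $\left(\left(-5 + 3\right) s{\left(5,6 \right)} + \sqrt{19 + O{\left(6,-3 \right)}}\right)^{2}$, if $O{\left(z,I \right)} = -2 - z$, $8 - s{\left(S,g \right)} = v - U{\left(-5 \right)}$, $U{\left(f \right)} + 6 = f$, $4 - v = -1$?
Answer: $\left(16 + \sqrt{11}\right)^{2} \approx 373.13$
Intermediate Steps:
$v = 5$ ($v = 4 - -1 = 4 + 1 = 5$)
$U{\left(f \right)} = -6 + f$
$s{\left(S,g \right)} = -8$ ($s{\left(S,g \right)} = 8 - \left(5 - \left(-6 - 5\right)\right) = 8 - \left(5 - -11\right) = 8 - \left(5 + 11\right) = 8 - 16 = -8$)
$\left(\left(-5 + 3\right) s{\left(5,6 \right)} + \sqrt{19 + O{\left(6,-3 \right)}}\right)^{2} = \left(\left(-5 + 3\right) \left(-8\right) + \sqrt{19 - 8}\right)^{2} = \left(\left(-2\right) \left(-8\right) + \sqrt{19 - 8}\right)^{2} = \left(16 + \sqrt{19 - 8}\right)^{2} = \left(16 + \sqrt{11}\right)^{2}$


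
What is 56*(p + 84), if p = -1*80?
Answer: 224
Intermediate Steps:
p = -80
56*(p + 84) = 56*(-80 + 84) = 56*4 = 224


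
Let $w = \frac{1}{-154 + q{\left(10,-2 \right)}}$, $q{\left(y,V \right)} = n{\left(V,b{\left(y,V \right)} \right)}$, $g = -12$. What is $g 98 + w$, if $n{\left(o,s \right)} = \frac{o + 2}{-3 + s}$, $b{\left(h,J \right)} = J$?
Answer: $- \frac{181105}{154} \approx -1176.0$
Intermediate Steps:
$n{\left(o,s \right)} = \frac{2 + o}{-3 + s}$
$q{\left(y,V \right)} = \frac{2 + V}{-3 + V}$
$w = - \frac{1}{154}$ ($w = \frac{1}{-154 + \frac{2 - 2}{-3 - 2}} = \frac{1}{-154 + \frac{1}{-5} \cdot 0} = \frac{1}{-154 - 0} = \frac{1}{-154 + 0} = \frac{1}{-154} = - \frac{1}{154} \approx -0.0064935$)
$g 98 + w = \left(-12\right) 98 - \frac{1}{154} = -1176 - \frac{1}{154} = - \frac{181105}{154}$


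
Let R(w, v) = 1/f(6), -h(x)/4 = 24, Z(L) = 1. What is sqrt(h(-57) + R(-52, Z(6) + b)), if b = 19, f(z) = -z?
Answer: I*sqrt(3462)/6 ≈ 9.8065*I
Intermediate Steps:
h(x) = -96 (h(x) = -4*24 = -96)
R(w, v) = -1/6 (R(w, v) = 1/(-1*6) = 1/(-6) = -1/6)
sqrt(h(-57) + R(-52, Z(6) + b)) = sqrt(-96 - 1/6) = sqrt(-577/6) = I*sqrt(3462)/6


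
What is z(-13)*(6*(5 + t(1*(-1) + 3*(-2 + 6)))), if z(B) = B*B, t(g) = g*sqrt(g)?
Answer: 5070 + 11154*sqrt(11) ≈ 42064.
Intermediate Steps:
t(g) = g**(3/2)
z(B) = B**2
z(-13)*(6*(5 + t(1*(-1) + 3*(-2 + 6)))) = (-13)**2*(6*(5 + (1*(-1) + 3*(-2 + 6))**(3/2))) = 169*(6*(5 + (-1 + 3*4)**(3/2))) = 169*(6*(5 + (-1 + 12)**(3/2))) = 169*(6*(5 + 11**(3/2))) = 169*(6*(5 + 11*sqrt(11))) = 169*(30 + 66*sqrt(11)) = 5070 + 11154*sqrt(11)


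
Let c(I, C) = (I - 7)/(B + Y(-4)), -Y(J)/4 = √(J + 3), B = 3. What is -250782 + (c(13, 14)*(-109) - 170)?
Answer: -6275762/25 - 2616*I/25 ≈ -2.5103e+5 - 104.64*I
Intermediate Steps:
Y(J) = -4*√(3 + J) (Y(J) = -4*√(J + 3) = -4*√(3 + J))
c(I, C) = (-7 + I)*(3 + 4*I)/25 (c(I, C) = (I - 7)/(3 - 4*√(3 - 4)) = (-7 + I)/(3 - 4*I) = (-7 + I)*((3 + 4*I)/25) = (-7 + I)*(3 + 4*I)/25)
-250782 + (c(13, 14)*(-109) - 170) = -250782 + (((-7 + 13)*(3 + 4*I)/25)*(-109) - 170) = -250782 + (((1/25)*6*(3 + 4*I))*(-109) - 170) = -250782 + ((18/25 + 24*I/25)*(-109) - 170) = -250782 + ((-1962/25 - 2616*I/25) - 170) = -250782 + (-6212/25 - 2616*I/25) = -6275762/25 - 2616*I/25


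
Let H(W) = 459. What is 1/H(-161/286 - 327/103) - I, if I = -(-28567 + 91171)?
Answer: 28735237/459 ≈ 62604.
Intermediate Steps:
I = -62604 (I = -1*62604 = -62604)
1/H(-161/286 - 327/103) - I = 1/459 - 1*(-62604) = 1/459 + 62604 = 28735237/459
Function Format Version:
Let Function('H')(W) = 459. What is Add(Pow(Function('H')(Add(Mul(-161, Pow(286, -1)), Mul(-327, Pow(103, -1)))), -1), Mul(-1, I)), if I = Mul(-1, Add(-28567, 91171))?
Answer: Rational(28735237, 459) ≈ 62604.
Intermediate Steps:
I = -62604 (I = Mul(-1, 62604) = -62604)
Add(Pow(Function('H')(Add(Mul(-161, Pow(286, -1)), Mul(-327, Pow(103, -1)))), -1), Mul(-1, I)) = Add(Pow(459, -1), Mul(-1, -62604)) = Add(Rational(1, 459), 62604) = Rational(28735237, 459)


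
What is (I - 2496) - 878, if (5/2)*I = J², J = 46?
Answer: -12638/5 ≈ -2527.6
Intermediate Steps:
I = 4232/5 (I = (⅖)*46² = (⅖)*2116 = 4232/5 ≈ 846.40)
(I - 2496) - 878 = (4232/5 - 2496) - 878 = -8248/5 - 878 = -12638/5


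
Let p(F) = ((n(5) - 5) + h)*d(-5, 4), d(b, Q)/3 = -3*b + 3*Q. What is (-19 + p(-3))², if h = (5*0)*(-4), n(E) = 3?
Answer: 32761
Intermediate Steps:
d(b, Q) = -9*b + 9*Q (d(b, Q) = 3*(-3*b + 3*Q) = -9*b + 9*Q)
h = 0 (h = 0*(-4) = 0)
p(F) = -162 (p(F) = ((3 - 5) + 0)*(-9*(-5) + 9*4) = (-2 + 0)*(45 + 36) = -2*81 = -162)
(-19 + p(-3))² = (-19 - 162)² = (-181)² = 32761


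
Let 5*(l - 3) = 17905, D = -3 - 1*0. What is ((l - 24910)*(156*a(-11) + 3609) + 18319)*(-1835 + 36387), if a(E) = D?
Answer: -2313831587144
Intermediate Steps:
D = -3 (D = -3 + 0 = -3)
a(E) = -3
l = 3584 (l = 3 + (⅕)*17905 = 3 + 3581 = 3584)
((l - 24910)*(156*a(-11) + 3609) + 18319)*(-1835 + 36387) = ((3584 - 24910)*(156*(-3) + 3609) + 18319)*(-1835 + 36387) = (-21326*(-468 + 3609) + 18319)*34552 = (-21326*3141 + 18319)*34552 = (-66984966 + 18319)*34552 = -66966647*34552 = -2313831587144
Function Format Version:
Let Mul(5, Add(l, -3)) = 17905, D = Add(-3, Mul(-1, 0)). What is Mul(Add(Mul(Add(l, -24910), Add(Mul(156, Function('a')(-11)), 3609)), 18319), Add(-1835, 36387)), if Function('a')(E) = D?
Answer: -2313831587144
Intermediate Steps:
D = -3 (D = Add(-3, 0) = -3)
Function('a')(E) = -3
l = 3584 (l = Add(3, Mul(Rational(1, 5), 17905)) = Add(3, 3581) = 3584)
Mul(Add(Mul(Add(l, -24910), Add(Mul(156, Function('a')(-11)), 3609)), 18319), Add(-1835, 36387)) = Mul(Add(Mul(Add(3584, -24910), Add(Mul(156, -3), 3609)), 18319), Add(-1835, 36387)) = Mul(Add(Mul(-21326, Add(-468, 3609)), 18319), 34552) = Mul(Add(Mul(-21326, 3141), 18319), 34552) = Mul(Add(-66984966, 18319), 34552) = Mul(-66966647, 34552) = -2313831587144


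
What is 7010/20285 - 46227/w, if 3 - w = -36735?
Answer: -45345421/49682022 ≈ -0.91271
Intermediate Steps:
w = 36738 (w = 3 - 1*(-36735) = 3 + 36735 = 36738)
7010/20285 - 46227/w = 7010/20285 - 46227/36738 = 7010*(1/20285) - 46227*1/36738 = 1402/4057 - 15409/12246 = -45345421/49682022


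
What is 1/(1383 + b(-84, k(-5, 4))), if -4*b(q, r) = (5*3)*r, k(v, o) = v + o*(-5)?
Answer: 4/5907 ≈ 0.00067716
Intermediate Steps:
k(v, o) = v - 5*o
b(q, r) = -15*r/4 (b(q, r) = -5*3*r/4 = -15*r/4)
1/(1383 + b(-84, k(-5, 4))) = 1/(1383 - 15*(-5 - 5*4)/4) = 1/(1383 - 15*(-5 - 20)/4) = 1/(1383 - 15/4*(-25)) = 1/(1383 + 375/4) = 1/(5907/4) = 4/5907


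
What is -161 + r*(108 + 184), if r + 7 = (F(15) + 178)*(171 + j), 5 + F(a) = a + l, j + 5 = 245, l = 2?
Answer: 22800075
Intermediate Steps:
j = 240 (j = -5 + 245 = 240)
F(a) = -3 + a (F(a) = -5 + (a + 2) = -5 + (2 + a) = -3 + a)
r = 78083 (r = -7 + ((-3 + 15) + 178)*(171 + 240) = -7 + (12 + 178)*411 = -7 + 190*411 = -7 + 78090 = 78083)
-161 + r*(108 + 184) = -161 + 78083*(108 + 184) = -161 + 78083*292 = -161 + 22800236 = 22800075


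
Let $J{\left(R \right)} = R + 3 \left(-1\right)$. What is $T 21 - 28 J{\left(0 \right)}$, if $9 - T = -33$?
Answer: $966$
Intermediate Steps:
$T = 42$ ($T = 9 - -33 = 9 + 33 = 42$)
$J{\left(R \right)} = -3 + R$ ($J{\left(R \right)} = R - 3 = -3 + R$)
$T 21 - 28 J{\left(0 \right)} = 42 \cdot 21 - 28 \left(-3 + 0\right) = 882 - -84 = 882 + 84 = 966$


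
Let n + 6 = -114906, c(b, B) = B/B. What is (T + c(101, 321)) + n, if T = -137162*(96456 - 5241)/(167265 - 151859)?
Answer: -7140775348/7703 ≈ -9.2701e+5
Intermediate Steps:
c(b, B) = 1
n = -114912 (n = -6 - 114906 = -114912)
T = -6255615915/7703 (T = -137162/(15406/91215) = -137162/(15406*(1/91215)) = -137162/15406/91215 = -137162*91215/15406 = -6255615915/7703 ≈ -8.1210e+5)
(T + c(101, 321)) + n = (-6255615915/7703 + 1) - 114912 = -6255608212/7703 - 114912 = -7140775348/7703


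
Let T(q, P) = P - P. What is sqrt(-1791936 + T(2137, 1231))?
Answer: 24*I*sqrt(3111) ≈ 1338.6*I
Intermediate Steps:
T(q, P) = 0
sqrt(-1791936 + T(2137, 1231)) = sqrt(-1791936 + 0) = sqrt(-1791936) = 24*I*sqrt(3111)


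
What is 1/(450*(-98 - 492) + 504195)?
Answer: 1/238695 ≈ 4.1894e-6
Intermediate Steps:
1/(450*(-98 - 492) + 504195) = 1/(450*(-590) + 504195) = 1/(-265500 + 504195) = 1/238695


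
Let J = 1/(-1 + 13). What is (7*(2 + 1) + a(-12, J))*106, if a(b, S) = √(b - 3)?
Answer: 2226 + 106*I*√15 ≈ 2226.0 + 410.54*I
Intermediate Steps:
J = 1/12 ≈ 0.083333
a(b, S) = √(-3 + b)
(7*(2 + 1) + a(-12, J))*106 = (7*(2 + 1) + √(-3 - 12))*106 = (7*3 + √(-15))*106 = (21 + I*√15)*106 = 2226 + 106*I*√15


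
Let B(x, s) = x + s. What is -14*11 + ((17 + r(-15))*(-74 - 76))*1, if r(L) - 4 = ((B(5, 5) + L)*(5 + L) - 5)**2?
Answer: -307054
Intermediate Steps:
B(x, s) = s + x
r(L) = 4 + (-5 + (5 + L)*(10 + L))**2 (r(L) = 4 + (((5 + 5) + L)*(5 + L) - 5)**2 = 4 + ((10 + L)*(5 + L) - 5)**2 = 4 + ((5 + L)*(10 + L) - 5)**2 = 4 + (-5 + (5 + L)*(10 + L))**2)
-14*11 + ((17 + r(-15))*(-74 - 76))*1 = -14*11 + ((17 + (4 + (45 + (-15)**2 + 15*(-15))**2))*(-74 - 76))*1 = -154 + ((17 + (4 + (45 + 225 - 225)**2))*(-150))*1 = -154 + ((17 + (4 + 45**2))*(-150))*1 = -154 + ((17 + (4 + 2025))*(-150))*1 = -154 + ((17 + 2029)*(-150))*1 = -154 + (2046*(-150))*1 = -154 - 306900*1 = -154 - 306900 = -307054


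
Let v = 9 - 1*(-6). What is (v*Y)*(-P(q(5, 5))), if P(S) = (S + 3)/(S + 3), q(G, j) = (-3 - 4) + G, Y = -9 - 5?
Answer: 210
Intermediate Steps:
Y = -14
q(G, j) = -7 + G
P(S) = 1 (P(S) = (3 + S)/(3 + S) = 1)
v = 15 (v = 9 + 6 = 15)
(v*Y)*(-P(q(5, 5))) = (15*(-14))*(-1*1) = -210*(-1) = 210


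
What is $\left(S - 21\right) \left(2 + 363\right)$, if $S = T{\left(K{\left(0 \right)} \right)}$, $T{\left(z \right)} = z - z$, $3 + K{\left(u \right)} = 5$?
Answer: $-7665$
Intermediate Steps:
$K{\left(u \right)} = 2$ ($K{\left(u \right)} = -3 + 5 = 2$)
$T{\left(z \right)} = 0$
$S = 0$
$\left(S - 21\right) \left(2 + 363\right) = \left(0 - 21\right) \left(2 + 363\right) = \left(0 - 21\right) 365 = \left(-21\right) 365 = -7665$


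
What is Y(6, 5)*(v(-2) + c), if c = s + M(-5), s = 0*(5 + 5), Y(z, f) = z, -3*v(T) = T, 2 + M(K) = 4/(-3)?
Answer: -16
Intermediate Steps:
M(K) = -10/3 (M(K) = -2 + 4/(-3) = -2 + 4*(-⅓) = -2 - 4/3 = -10/3)
v(T) = -T/3
s = 0 (s = 0*10 = 0)
c = -10/3 (c = 0 - 10/3 = -10/3 ≈ -3.3333)
Y(6, 5)*(v(-2) + c) = 6*(-⅓*(-2) - 10/3) = 6*(⅔ - 10/3) = 6*(-8/3) = -16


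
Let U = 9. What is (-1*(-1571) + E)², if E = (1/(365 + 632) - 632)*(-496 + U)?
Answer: 95126873825896704/994009 ≈ 9.5700e+10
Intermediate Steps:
E = 306860161/997 (E = (1/(365 + 632) - 632)*(-496 + 9) = (1/997 - 632)*(-487) = -630103/997*(-487) = 306860161/997 ≈ 3.0778e+5)
(-1*(-1571) + E)² = (-1*(-1571) + 306860161/997)² = (1571 + 306860161/997)² = (308426448/997)² = 95126873825896704/994009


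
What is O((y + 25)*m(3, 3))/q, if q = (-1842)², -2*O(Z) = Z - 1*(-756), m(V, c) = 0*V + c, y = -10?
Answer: -89/753992 ≈ -0.00011804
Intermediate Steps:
m(V, c) = c (m(V, c) = 0 + c = c)
O(Z) = -378 - Z/2 (O(Z) = -(Z - 1*(-756))/2 = -(Z + 756)/2 = -(756 + Z)/2 = -378 - Z/2)
q = 3392964
O((y + 25)*m(3, 3))/q = (-378 - (-10 + 25)*3/2)/3392964 = (-378 - 15*3/2)*(1/3392964) = (-378 - ½*45)*(1/3392964) = (-378 - 45/2)*(1/3392964) = -801/2*1/3392964 = -89/753992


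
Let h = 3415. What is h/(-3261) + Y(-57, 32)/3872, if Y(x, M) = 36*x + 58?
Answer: -9862657/6313296 ≈ -1.5622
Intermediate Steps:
Y(x, M) = 58 + 36*x
h/(-3261) + Y(-57, 32)/3872 = 3415/(-3261) + (58 + 36*(-57))/3872 = 3415*(-1/3261) + (58 - 2052)*(1/3872) = -3415/3261 - 1994*1/3872 = -3415/3261 - 997/1936 = -9862657/6313296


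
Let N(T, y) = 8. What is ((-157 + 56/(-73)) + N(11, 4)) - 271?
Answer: -30716/73 ≈ -420.77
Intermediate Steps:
((-157 + 56/(-73)) + N(11, 4)) - 271 = ((-157 + 56/(-73)) + 8) - 271 = ((-157 + 56*(-1/73)) + 8) - 271 = ((-157 - 56/73) + 8) - 271 = (-11517/73 + 8) - 271 = -10933/73 - 271 = -30716/73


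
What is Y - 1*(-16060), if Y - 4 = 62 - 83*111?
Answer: 6913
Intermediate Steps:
Y = -9147 (Y = 4 + (62 - 83*111) = 4 + (62 - 9213) = 4 - 9151 = -9147)
Y - 1*(-16060) = -9147 - 1*(-16060) = -9147 + 16060 = 6913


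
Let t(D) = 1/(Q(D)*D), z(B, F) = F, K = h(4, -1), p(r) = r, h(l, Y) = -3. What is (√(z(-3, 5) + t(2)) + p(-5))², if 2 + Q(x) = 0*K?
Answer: (10 - √19)²/4 ≈ 7.9555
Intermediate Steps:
K = -3
Q(x) = -2 (Q(x) = -2 + 0*(-3) = -2 + 0 = -2)
t(D) = -1/(2*D) (t(D) = 1/((-2)*D) = -1/(2*D))
(√(z(-3, 5) + t(2)) + p(-5))² = (√(5 - ½/2) - 5)² = (√(5 - ½*½) - 5)² = (√(5 - ¼) - 5)² = (√(19/4) - 5)² = (√19/2 - 5)² = (-5 + √19/2)²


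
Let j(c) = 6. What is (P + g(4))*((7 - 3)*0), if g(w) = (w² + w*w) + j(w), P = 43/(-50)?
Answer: 0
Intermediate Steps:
P = -43/50 (P = 43*(-1/50) = -43/50 ≈ -0.86000)
g(w) = 6 + 2*w² (g(w) = (w² + w*w) + 6 = (w² + w²) + 6 = 2*w² + 6 = 6 + 2*w²)
(P + g(4))*((7 - 3)*0) = (-43/50 + (6 + 2*4²))*((7 - 3)*0) = (-43/50 + (6 + 2*16))*(4*0) = (-43/50 + (6 + 32))*0 = (-43/50 + 38)*0 = (1857/50)*0 = 0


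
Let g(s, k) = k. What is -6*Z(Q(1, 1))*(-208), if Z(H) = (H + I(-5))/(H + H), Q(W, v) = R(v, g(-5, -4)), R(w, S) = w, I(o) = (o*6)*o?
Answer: 94224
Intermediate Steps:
I(o) = 6*o**2 (I(o) = (6*o)*o = 6*o**2)
Q(W, v) = v
Z(H) = (150 + H)/(2*H) (Z(H) = (H + 6*(-5)**2)/(H + H) = (H + 6*25)/((2*H)) = (H + 150)*(1/(2*H)) = (150 + H)*(1/(2*H)) = (150 + H)/(2*H))
-6*Z(Q(1, 1))*(-208) = -3*(150 + 1)/1*(-208) = -3*151*(-208) = -6*151/2*(-208) = -453*(-208) = 94224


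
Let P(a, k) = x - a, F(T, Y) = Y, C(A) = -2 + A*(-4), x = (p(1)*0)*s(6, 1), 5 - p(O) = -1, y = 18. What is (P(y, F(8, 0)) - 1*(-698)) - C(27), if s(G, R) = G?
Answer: 790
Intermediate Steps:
p(O) = 6 (p(O) = 5 - 1*(-1) = 5 + 1 = 6)
x = 0 (x = (6*0)*6 = 0*6 = 0)
C(A) = -2 - 4*A
P(a, k) = -a (P(a, k) = 0 - a = -a)
(P(y, F(8, 0)) - 1*(-698)) - C(27) = (-1*18 - 1*(-698)) - (-2 - 4*27) = (-18 + 698) - (-2 - 108) = 680 - 1*(-110) = 680 + 110 = 790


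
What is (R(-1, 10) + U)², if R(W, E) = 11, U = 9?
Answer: 400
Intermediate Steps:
(R(-1, 10) + U)² = (11 + 9)² = 20² = 400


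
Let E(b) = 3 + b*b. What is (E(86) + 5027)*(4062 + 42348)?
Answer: 576690660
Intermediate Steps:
E(b) = 3 + b²
(E(86) + 5027)*(4062 + 42348) = ((3 + 86²) + 5027)*(4062 + 42348) = ((3 + 7396) + 5027)*46410 = (7399 + 5027)*46410 = 12426*46410 = 576690660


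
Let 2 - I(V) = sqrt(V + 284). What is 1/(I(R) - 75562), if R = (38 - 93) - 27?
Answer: -37780/2854656699 + sqrt(202)/5709313398 ≈ -1.3232e-5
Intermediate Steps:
R = -82 (R = -55 - 27 = -82)
I(V) = 2 - sqrt(284 + V) (I(V) = 2 - sqrt(V + 284) = 2 - sqrt(284 + V))
1/(I(R) - 75562) = 1/((2 - sqrt(284 - 82)) - 75562) = 1/((2 - sqrt(202)) - 75562) = 1/(-75560 - sqrt(202))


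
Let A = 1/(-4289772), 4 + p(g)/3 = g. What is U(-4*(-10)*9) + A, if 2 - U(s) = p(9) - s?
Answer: 1488550883/4289772 ≈ 347.00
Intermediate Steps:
p(g) = -12 + 3*g
U(s) = -13 + s (U(s) = 2 - ((-12 + 3*9) - s) = 2 - ((-12 + 27) - s) = 2 - (15 - s) = 2 + (-15 + s) = -13 + s)
A = -1/4289772 ≈ -2.3311e-7
U(-4*(-10)*9) + A = (-13 - 4*(-10)*9) - 1/4289772 = (-13 + 40*9) - 1/4289772 = (-13 + 360) - 1/4289772 = 347 - 1/4289772 = 1488550883/4289772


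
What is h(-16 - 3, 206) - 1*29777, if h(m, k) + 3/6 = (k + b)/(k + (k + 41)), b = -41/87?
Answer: -2347086343/78822 ≈ -29777.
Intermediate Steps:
b = -41/87 (b = -41*1/87 = -41/87 ≈ -0.47126)
h(m, k) = -1/2 + (-41/87 + k)/(41 + 2*k) (h(m, k) = -1/2 + (k - 41/87)/(k + (k + 41)) = -1/2 + (-41/87 + k)/(k + (41 + k)) = -1/2 + (-41/87 + k)/(41 + 2*k))
h(-16 - 3, 206) - 1*29777 = -3649/(7134 + 348*206) - 1*29777 = -3649/(7134 + 71688) - 29777 = -3649/78822 - 29777 = -2347086343/78822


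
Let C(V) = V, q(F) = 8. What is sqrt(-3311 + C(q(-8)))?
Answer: 3*I*sqrt(367) ≈ 57.472*I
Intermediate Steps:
sqrt(-3311 + C(q(-8))) = sqrt(-3311 + 8) = sqrt(-3303) = 3*I*sqrt(367)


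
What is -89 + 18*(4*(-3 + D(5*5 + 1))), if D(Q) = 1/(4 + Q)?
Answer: -1513/5 ≈ -302.60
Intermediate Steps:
-89 + 18*(4*(-3 + D(5*5 + 1))) = -89 + 18*(4*(-3 + 1/(4 + (5*5 + 1)))) = -89 + 18*(4*(-3 + 1/(4 + (25 + 1)))) = -89 + 18*(4*(-3 + 1/(4 + 26))) = -89 + 18*(4*(-3 + 1/30)) = -89 + 18*(4*(-89/30)) = -89 + 18*(-178/15) = -89 - 1068/5 = -1513/5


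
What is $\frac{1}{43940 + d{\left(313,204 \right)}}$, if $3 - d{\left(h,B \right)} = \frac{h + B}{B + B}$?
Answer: $\frac{408}{17928227} \approx 2.2757 \cdot 10^{-5}$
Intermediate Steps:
$d{\left(h,B \right)} = 3 - \frac{B + h}{2 B}$ ($d{\left(h,B \right)} = 3 - \frac{h + B}{B + B} = 3 - \frac{B + h}{2 B}$)
$\frac{1}{43940 + d{\left(313,204 \right)}} = \frac{1}{43940 + \frac{\left(-1\right) 313 + 5 \cdot 204}{2 \cdot 204}} = \frac{1}{43940 + \frac{1}{2} \cdot \frac{1}{204} \left(-313 + 1020\right)} = \frac{1}{43940 + \frac{1}{2} \cdot \frac{1}{204} \cdot 707} = \frac{1}{43940 + \frac{707}{408}} = \frac{1}{\frac{17928227}{408}} = \frac{408}{17928227}$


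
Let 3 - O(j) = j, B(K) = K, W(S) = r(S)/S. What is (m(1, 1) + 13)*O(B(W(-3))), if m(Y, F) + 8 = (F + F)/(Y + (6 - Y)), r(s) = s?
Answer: 32/3 ≈ 10.667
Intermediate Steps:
m(Y, F) = -8 + F/3 (m(Y, F) = -8 + (F + F)/(Y + (6 - Y)) = -8 + (2*F)/6 = -8 + (2*F)*(1/6) = -8 + F/3)
W(S) = 1 (W(S) = S/S = 1)
O(j) = 3 - j
(m(1, 1) + 13)*O(B(W(-3))) = ((-8 + (1/3)*1) + 13)*(3 - 1*1) = ((-8 + 1/3) + 13)*(3 - 1) = (-23/3 + 13)*2 = (16/3)*2 = 32/3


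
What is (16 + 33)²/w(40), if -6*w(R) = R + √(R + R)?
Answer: -7203/19 + 7203*√5/190 ≈ -294.33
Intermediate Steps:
w(R) = -R/6 - √2*√R/6 (w(R) = -(R + √(R + R))/6 = -(R + √(2*R))/6 = -(R + √2*√R)/6 = -R/6 - √2*√R/6)
(16 + 33)²/w(40) = (16 + 33)²/(-⅙*40 - √2*√40/6) = 49²/(-20/3 - √2*2*√10/6) = 2401/(-20/3 - 2*√5/3)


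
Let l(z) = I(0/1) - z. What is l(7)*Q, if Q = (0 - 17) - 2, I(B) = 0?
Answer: 133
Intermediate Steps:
l(z) = -z (l(z) = 0 - z = -z)
Q = -19 (Q = -17 - 2 = -19)
l(7)*Q = -1*7*(-19) = -7*(-19) = 133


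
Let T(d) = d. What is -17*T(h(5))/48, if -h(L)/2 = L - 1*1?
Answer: 17/6 ≈ 2.8333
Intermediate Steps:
h(L) = 2 - 2*L (h(L) = -2*(L - 1*1) = -2*(L - 1) = -2*(-1 + L) = 2 - 2*L)
-17*T(h(5))/48 = -17*(2 - 2*5)/48 = -17*(2 - 10)/48 = -(-136)/48 = -17*(-⅙) = 17/6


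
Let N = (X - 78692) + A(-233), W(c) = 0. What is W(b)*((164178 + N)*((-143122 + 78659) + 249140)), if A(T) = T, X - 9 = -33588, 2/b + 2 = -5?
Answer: 0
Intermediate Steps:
b = -2/7 (b = 2/(-2 - 5) = 2/(-7) = 2*(-1/7) = -2/7 ≈ -0.28571)
X = -33579 (X = 9 - 33588 = -33579)
N = -112504 (N = (-33579 - 78692) - 233 = -112271 - 233 = -112504)
W(b)*((164178 + N)*((-143122 + 78659) + 249140)) = 0*((164178 - 112504)*((-143122 + 78659) + 249140)) = 0*(51674*(-64463 + 249140)) = 0*(51674*184677) = 0*9542999298 = 0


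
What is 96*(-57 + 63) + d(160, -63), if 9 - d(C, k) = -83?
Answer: 668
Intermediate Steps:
d(C, k) = 92 (d(C, k) = 9 - 1*(-83) = 9 + 83 = 92)
96*(-57 + 63) + d(160, -63) = 96*(-57 + 63) + 92 = 96*6 + 92 = 576 + 92 = 668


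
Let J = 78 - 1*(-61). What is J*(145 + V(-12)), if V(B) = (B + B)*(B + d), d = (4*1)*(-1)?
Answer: 73531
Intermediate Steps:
d = -4 (d = 4*(-1) = -4)
J = 139 (J = 78 + 61 = 139)
V(B) = 2*B*(-4 + B) (V(B) = (B + B)*(B - 4) = (2*B)*(-4 + B) = 2*B*(-4 + B))
J*(145 + V(-12)) = 139*(145 + 2*(-12)*(-4 - 12)) = 139*(145 + 2*(-12)*(-16)) = 139*(145 + 384) = 139*529 = 73531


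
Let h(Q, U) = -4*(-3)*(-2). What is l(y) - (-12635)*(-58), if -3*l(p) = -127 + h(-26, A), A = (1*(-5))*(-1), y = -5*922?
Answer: -2198339/3 ≈ -7.3278e+5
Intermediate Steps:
y = -4610
A = 5 (A = -5*(-1) = 5)
h(Q, U) = -24 (h(Q, U) = 12*(-2) = -24)
l(p) = 151/3 (l(p) = -(-127 - 24)/3 = -⅓*(-151) = 151/3)
l(y) - (-12635)*(-58) = 151/3 - (-12635)*(-58) = 151/3 - 1*732830 = 151/3 - 732830 = -2198339/3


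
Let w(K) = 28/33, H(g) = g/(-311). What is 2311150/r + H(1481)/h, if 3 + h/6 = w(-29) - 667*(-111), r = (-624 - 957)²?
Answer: 206592567520397/223437125196900 ≈ 0.92461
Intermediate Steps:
H(g) = -g/311 (H(g) = g*(-1/311) = -g/311)
w(K) = 28/33 (w(K) = 28*(1/33) = 28/33)
r = 2499561 (r = (-1581)² = 2499561)
h = 4886300/11 (h = -18 + 6*(28/33 - 667*(-111)) = -18 + 6*(28/33 + 74037) = -18 + 6*(2443249/33) = -18 + 4886498/11 = 4886300/11 ≈ 4.4421e+5)
2311150/r + H(1481)/h = 2311150/2499561 + (-1/311*1481)/(4886300/11) = 2311150*(1/2499561) - 1481/311*11/4886300 = 135950/147033 - 16291/1519639300 = 206592567520397/223437125196900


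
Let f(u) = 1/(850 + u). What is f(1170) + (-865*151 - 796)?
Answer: -265450219/2020 ≈ -1.3141e+5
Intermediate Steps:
f(1170) + (-865*151 - 796) = 1/(850 + 1170) + (-865*151 - 796) = 1/2020 + (-130615 - 796) = 1/2020 - 131411 = -265450219/2020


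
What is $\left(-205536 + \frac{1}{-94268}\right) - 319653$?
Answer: $- \frac{49508516653}{94268} \approx -5.2519 \cdot 10^{5}$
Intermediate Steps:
$\left(-205536 + \frac{1}{-94268}\right) - 319653 = \left(-205536 - \frac{1}{94268}\right) - 319653 = - \frac{19375467649}{94268} - 319653 = - \frac{49508516653}{94268}$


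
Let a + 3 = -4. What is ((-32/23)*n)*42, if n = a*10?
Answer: 94080/23 ≈ 4090.4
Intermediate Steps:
a = -7 (a = -3 - 4 = -7)
n = -70 (n = -7*10 = -70)
((-32/23)*n)*42 = (-32/23*(-70))*42 = (-32*1/23*(-70))*42 = -32/23*(-70)*42 = (2240/23)*42 = 94080/23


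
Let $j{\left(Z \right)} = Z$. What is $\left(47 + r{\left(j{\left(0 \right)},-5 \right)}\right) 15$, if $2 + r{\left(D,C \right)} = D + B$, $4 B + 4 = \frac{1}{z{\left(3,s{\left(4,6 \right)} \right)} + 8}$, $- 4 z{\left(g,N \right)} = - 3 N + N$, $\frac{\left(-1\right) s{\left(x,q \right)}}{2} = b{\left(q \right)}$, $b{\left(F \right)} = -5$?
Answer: $\frac{34335}{52} \approx 660.29$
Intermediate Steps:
$s{\left(x,q \right)} = 10$ ($s{\left(x,q \right)} = \left(-2\right) \left(-5\right) = 10$)
$z{\left(g,N \right)} = \frac{N}{2}$ ($z{\left(g,N \right)} = - \frac{- 3 N + N}{4} = - \frac{\left(-2\right) N}{4} = \frac{N}{2}$)
$B = - \frac{51}{52}$ ($B = -1 + \frac{1}{4 \left(\frac{1}{2} \cdot 10 + 8\right)} = -1 + \frac{1}{4 \left(5 + 8\right)} = -1 + \frac{1}{4 \cdot 13} = -1 + \frac{1}{4} \cdot \frac{1}{13} = -1 + \frac{1}{52} = - \frac{51}{52} \approx -0.98077$)
$r{\left(D,C \right)} = - \frac{155}{52} + D$ ($r{\left(D,C \right)} = -2 + \left(D - \frac{51}{52}\right) = -2 + \left(- \frac{51}{52} + D\right) = - \frac{155}{52} + D$)
$\left(47 + r{\left(j{\left(0 \right)},-5 \right)}\right) 15 = \left(47 + \left(- \frac{155}{52} + 0\right)\right) 15 = \left(47 - \frac{155}{52}\right) 15 = \frac{2289}{52} \cdot 15 = \frac{34335}{52}$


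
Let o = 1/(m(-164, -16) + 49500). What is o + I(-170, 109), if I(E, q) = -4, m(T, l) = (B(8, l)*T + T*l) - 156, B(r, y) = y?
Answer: -218367/54592 ≈ -4.0000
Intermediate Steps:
m(T, l) = -156 + 2*T*l (m(T, l) = (l*T + T*l) - 156 = (T*l + T*l) - 156 = 2*T*l - 156 = -156 + 2*T*l)
o = 1/54592 (o = 1/((-156 + 2*(-164)*(-16)) + 49500) = 1/((-156 + 5248) + 49500) = 1/(5092 + 49500) = 1/54592 ≈ 1.8318e-5)
o + I(-170, 109) = 1/54592 - 4 = -218367/54592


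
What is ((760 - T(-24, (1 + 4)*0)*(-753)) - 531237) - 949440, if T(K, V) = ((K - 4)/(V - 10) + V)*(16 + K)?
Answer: -7483921/5 ≈ -1.4968e+6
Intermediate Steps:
T(K, V) = (16 + K)*(V + (-4 + K)/(-10 + V)) (T(K, V) = ((-4 + K)/(-10 + V) + V)*(16 + K) = (V + (-4 + K)/(-10 + V))*(16 + K) = (16 + K)*(V + (-4 + K)/(-10 + V)))
((760 - T(-24, (1 + 4)*0)*(-753)) - 531237) - 949440 = ((760 - (-64 + (-24)² - 160*(1 + 4)*0 + 12*(-24) + 16*((1 + 4)*0)² - 24*((1 + 4)*0)² - 10*(-24)*(1 + 4)*0)/(-10 + (1 + 4)*0)*(-753)) - 531237) - 949440 = ((760 - (-64 + 576 - 800*0 - 288 + 16*(5*0)² - 24*(5*0)² - 10*(-24)*5*0)/(-10 + 5*0)*(-753)) - 531237) - 949440 = ((760 - (-64 + 576 - 160*0 - 288 + 16*0² - 24*0² - 10*(-24)*0)/(-10 + 0)*(-753)) - 531237) - 949440 = ((760 - (-64 + 576 + 0 - 288 + 16*0 - 24*0 + 0)/(-10)*(-753)) - 531237) - 949440 = ((760 - (-1)*(-64 + 576 + 0 - 288 + 0 + 0 + 0)/10*(-753)) - 531237) - 949440 = ((760 - (-1)*224/10*(-753)) - 531237) - 949440 = ((760 - 1*(-112/5)*(-753)) - 531237) - 949440 = ((760 + (112/5)*(-753)) - 531237) - 949440 = ((760 - 84336/5) - 531237) - 949440 = (-80536/5 - 531237) - 949440 = -2736721/5 - 949440 = -7483921/5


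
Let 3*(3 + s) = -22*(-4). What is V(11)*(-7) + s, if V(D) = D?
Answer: -152/3 ≈ -50.667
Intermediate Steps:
s = 79/3 (s = -3 + (-22*(-4))/3 = -3 + (1/3)*88 = -3 + 88/3 = 79/3 ≈ 26.333)
V(11)*(-7) + s = 11*(-7) + 79/3 = -77 + 79/3 = -152/3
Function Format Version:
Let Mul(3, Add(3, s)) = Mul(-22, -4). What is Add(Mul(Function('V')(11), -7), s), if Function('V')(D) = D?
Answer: Rational(-152, 3) ≈ -50.667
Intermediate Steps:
s = Rational(79, 3) (s = Add(-3, Mul(Rational(1, 3), Mul(-22, -4))) = Add(-3, Mul(Rational(1, 3), 88)) = Add(-3, Rational(88, 3)) = Rational(79, 3) ≈ 26.333)
Add(Mul(Function('V')(11), -7), s) = Add(Mul(11, -7), Rational(79, 3)) = Add(-77, Rational(79, 3)) = Rational(-152, 3)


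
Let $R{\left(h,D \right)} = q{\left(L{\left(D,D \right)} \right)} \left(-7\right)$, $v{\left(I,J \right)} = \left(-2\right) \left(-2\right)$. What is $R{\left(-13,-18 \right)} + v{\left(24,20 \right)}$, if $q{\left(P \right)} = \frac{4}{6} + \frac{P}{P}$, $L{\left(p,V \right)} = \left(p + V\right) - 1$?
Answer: $- \frac{23}{3} \approx -7.6667$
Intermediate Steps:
$v{\left(I,J \right)} = 4$
$L{\left(p,V \right)} = -1 + V + p$ ($L{\left(p,V \right)} = \left(V + p\right) - 1 = -1 + V + p$)
$q{\left(P \right)} = \frac{5}{3}$ ($q{\left(P \right)} = 4 \cdot \frac{1}{6} + 1 = \frac{2}{3} + 1 = \frac{5}{3}$)
$R{\left(h,D \right)} = - \frac{35}{3}$ ($R{\left(h,D \right)} = \frac{5}{3} \left(-7\right) = - \frac{35}{3}$)
$R{\left(-13,-18 \right)} + v{\left(24,20 \right)} = - \frac{35}{3} + 4 = - \frac{23}{3}$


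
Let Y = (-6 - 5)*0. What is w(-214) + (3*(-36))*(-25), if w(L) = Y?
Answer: 2700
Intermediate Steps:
Y = 0 (Y = -11*0 = 0)
w(L) = 0
w(-214) + (3*(-36))*(-25) = 0 + (3*(-36))*(-25) = 0 - 108*(-25) = 0 + 2700 = 2700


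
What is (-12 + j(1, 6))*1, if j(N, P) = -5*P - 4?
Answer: -46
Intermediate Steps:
j(N, P) = -4 - 5*P
(-12 + j(1, 6))*1 = (-12 + (-4 - 5*6))*1 = (-12 + (-4 - 30))*1 = (-12 - 34)*1 = -46*1 = -46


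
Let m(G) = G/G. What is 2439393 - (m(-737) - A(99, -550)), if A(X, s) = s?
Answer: 2438842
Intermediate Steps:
m(G) = 1
2439393 - (m(-737) - A(99, -550)) = 2439393 - (1 - 1*(-550)) = 2439393 - (1 + 550) = 2439393 - 1*551 = 2439393 - 551 = 2438842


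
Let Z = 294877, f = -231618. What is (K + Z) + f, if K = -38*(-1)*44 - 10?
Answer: 64921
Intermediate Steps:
K = 1662 (K = 38*44 - 10 = 1672 - 10 = 1662)
(K + Z) + f = (1662 + 294877) - 231618 = 296539 - 231618 = 64921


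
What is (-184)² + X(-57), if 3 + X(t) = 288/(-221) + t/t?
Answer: 7481446/221 ≈ 33853.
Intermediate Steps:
X(t) = -730/221 (X(t) = -3 + (288/(-221) + t/t) = -3 + (288*(-1/221) + 1) = -3 + (-288/221 + 1) = -3 - 67/221 = -730/221)
(-184)² + X(-57) = (-184)² - 730/221 = 33856 - 730/221 = 7481446/221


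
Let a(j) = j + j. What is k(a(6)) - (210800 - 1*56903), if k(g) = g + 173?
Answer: -153712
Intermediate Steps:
a(j) = 2*j
k(g) = 173 + g
k(a(6)) - (210800 - 1*56903) = (173 + 2*6) - (210800 - 1*56903) = (173 + 12) - (210800 - 56903) = 185 - 1*153897 = 185 - 153897 = -153712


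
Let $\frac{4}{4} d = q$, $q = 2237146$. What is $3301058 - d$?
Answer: $1063912$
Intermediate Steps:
$d = 2237146$
$3301058 - d = 3301058 - 2237146 = 1063912$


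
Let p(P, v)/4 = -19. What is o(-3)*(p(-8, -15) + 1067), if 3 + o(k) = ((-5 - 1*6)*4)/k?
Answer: 34685/3 ≈ 11562.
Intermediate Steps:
p(P, v) = -76 (p(P, v) = 4*(-19) = -76)
o(k) = -3 - 44/k (o(k) = -3 + ((-5 - 1*6)*4)/k = -3 + ((-5 - 6)*4)/k = -3 + (-11*4)/k = -3 - 44/k)
o(-3)*(p(-8, -15) + 1067) = (-3 - 44/(-3))*(-76 + 1067) = (-3 - 44*(-1/3))*991 = (-3 + 44/3)*991 = (35/3)*991 = 34685/3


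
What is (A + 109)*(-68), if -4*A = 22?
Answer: -7038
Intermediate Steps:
A = -11/2 (A = -¼*22 = -11/2 ≈ -5.5000)
(A + 109)*(-68) = (-11/2 + 109)*(-68) = (207/2)*(-68) = -7038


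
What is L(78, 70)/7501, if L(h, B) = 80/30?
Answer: 8/22503 ≈ 0.00035551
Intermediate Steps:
L(h, B) = 8/3 (L(h, B) = 80*(1/30) = 8/3)
L(78, 70)/7501 = (8/3)/7501 = (8/3)*(1/7501) = 8/22503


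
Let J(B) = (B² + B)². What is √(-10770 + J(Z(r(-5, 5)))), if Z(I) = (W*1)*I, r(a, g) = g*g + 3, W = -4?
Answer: √154543854 ≈ 12432.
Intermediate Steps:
r(a, g) = 3 + g² (r(a, g) = g² + 3 = 3 + g²)
Z(I) = -4*I (Z(I) = (-4*1)*I = -4*I)
J(B) = (B + B²)²
√(-10770 + J(Z(r(-5, 5)))) = √(-10770 + (-4*(3 + 5²))²*(1 - 4*(3 + 5²))²) = √(-10770 + (-4*(3 + 25))²*(1 - 4*(3 + 25))²) = √(-10770 + (-4*28)²*(1 - 4*28)²) = √(-10770 + (-112)²*(1 - 112)²) = √(-10770 + 12544*(-111)²) = √(-10770 + 12544*12321) = √(-10770 + 154554624) = √154543854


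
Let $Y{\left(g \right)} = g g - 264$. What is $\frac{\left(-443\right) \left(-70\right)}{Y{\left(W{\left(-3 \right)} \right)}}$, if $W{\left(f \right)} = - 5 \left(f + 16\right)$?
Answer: $\frac{31010}{3961} \approx 7.8288$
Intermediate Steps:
$W{\left(f \right)} = -80 - 5 f$ ($W{\left(f \right)} = - 5 \left(16 + f\right) = -80 - 5 f$)
$Y{\left(g \right)} = -264 + g^{2}$ ($Y{\left(g \right)} = g^{2} - 264 = -264 + g^{2}$)
$\frac{\left(-443\right) \left(-70\right)}{Y{\left(W{\left(-3 \right)} \right)}} = \frac{\left(-443\right) \left(-70\right)}{-264 + \left(-80 - -15\right)^{2}} = \frac{31010}{-264 + \left(-80 + 15\right)^{2}} = \frac{31010}{-264 + \left(-65\right)^{2}} = \frac{31010}{-264 + 4225} = \frac{31010}{3961}$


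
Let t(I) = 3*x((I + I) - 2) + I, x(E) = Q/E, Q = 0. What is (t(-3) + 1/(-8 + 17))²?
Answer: 676/81 ≈ 8.3457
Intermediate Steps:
x(E) = 0 (x(E) = 0/E = 0)
t(I) = I (t(I) = 3*0 + I = 0 + I = I)
(t(-3) + 1/(-8 + 17))² = (-3 + 1/(-8 + 17))² = (-3 + 1/9)² = (-3 + ⅑)² = (-26/9)² = 676/81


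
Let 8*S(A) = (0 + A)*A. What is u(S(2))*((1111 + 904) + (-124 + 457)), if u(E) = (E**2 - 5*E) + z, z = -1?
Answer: -7631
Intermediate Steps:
S(A) = A**2/8 (S(A) = ((0 + A)*A)/8 = (A*A)/8 = A**2/8)
u(E) = -1 + E**2 - 5*E (u(E) = (E**2 - 5*E) - 1 = -1 + E**2 - 5*E)
u(S(2))*((1111 + 904) + (-124 + 457)) = (-1 + ((1/8)*2**2)**2 - 5*2**2/8)*((1111 + 904) + (-124 + 457)) = (-1 + ((1/8)*4)**2 - 5*4/8)*(2015 + 333) = (-1 + (1/2)**2 - 5*1/2)*2348 = (-1 + 1/4 - 5/2)*2348 = -13/4*2348 = -7631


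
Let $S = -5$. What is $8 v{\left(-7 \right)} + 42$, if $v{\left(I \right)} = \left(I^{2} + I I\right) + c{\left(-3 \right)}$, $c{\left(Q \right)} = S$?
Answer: $786$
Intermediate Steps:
$c{\left(Q \right)} = -5$
$v{\left(I \right)} = -5 + 2 I^{2}$ ($v{\left(I \right)} = \left(I^{2} + I I\right) - 5 = \left(I^{2} + I^{2}\right) - 5 = 2 I^{2} - 5 = -5 + 2 I^{2}$)
$8 v{\left(-7 \right)} + 42 = 8 \left(-5 + 2 \left(-7\right)^{2}\right) + 42 = 8 \left(-5 + 2 \cdot 49\right) + 42 = 8 \left(-5 + 98\right) + 42 = 8 \cdot 93 + 42 = 744 + 42 = 786$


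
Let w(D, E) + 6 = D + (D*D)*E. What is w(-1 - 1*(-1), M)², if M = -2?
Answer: 36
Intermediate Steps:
w(D, E) = -6 + D + E*D² (w(D, E) = -6 + (D + (D*D)*E) = -6 + (D + D²*E) = -6 + (D + E*D²) = -6 + D + E*D²)
w(-1 - 1*(-1), M)² = (-6 + (-1 - 1*(-1)) - 2*(-1 - 1*(-1))²)² = (-6 + (-1 + 1) - 2*(-1 + 1)²)² = (-6 + 0 - 2*0²)² = (-6 + 0 - 2*0)² = (-6 + 0 + 0)² = (-6)² = 36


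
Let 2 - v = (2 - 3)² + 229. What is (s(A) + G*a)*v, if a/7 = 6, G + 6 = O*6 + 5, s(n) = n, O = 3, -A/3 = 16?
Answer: -151848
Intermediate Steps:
A = -48 (A = -3*16 = -48)
G = 17 (G = -6 + (3*6 + 5) = -6 + (18 + 5) = -6 + 23 = 17)
a = 42 (a = 7*6 = 42)
v = -228 (v = 2 - ((2 - 3)² + 229) = 2 - ((-1)² + 229) = 2 - (1 + 229) = 2 - 1*230 = 2 - 230 = -228)
(s(A) + G*a)*v = (-48 + 17*42)*(-228) = (-48 + 714)*(-228) = 666*(-228) = -151848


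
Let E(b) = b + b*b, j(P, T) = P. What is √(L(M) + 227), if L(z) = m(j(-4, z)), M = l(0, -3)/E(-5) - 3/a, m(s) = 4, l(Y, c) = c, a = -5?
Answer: √231 ≈ 15.199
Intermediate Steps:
E(b) = b + b²
M = 9/20 (M = -3*(-1/(5*(1 - 5))) - 3/(-5) = -3/((-5*(-4))) - 3*(-⅕) = -3/20 + ⅗ = 9/20 ≈ 0.45000)
L(z) = 4
√(L(M) + 227) = √(4 + 227) = √231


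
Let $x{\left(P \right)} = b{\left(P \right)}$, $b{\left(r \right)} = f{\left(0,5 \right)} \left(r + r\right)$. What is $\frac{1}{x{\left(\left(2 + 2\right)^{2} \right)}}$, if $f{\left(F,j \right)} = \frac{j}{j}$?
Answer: $\frac{1}{32} \approx 0.03125$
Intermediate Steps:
$f{\left(F,j \right)} = 1$
$b{\left(r \right)} = 2 r$ ($b{\left(r \right)} = 1 \left(r + r\right) = 1 \cdot 2 r = 2 r$)
$x{\left(P \right)} = 2 P$
$\frac{1}{x{\left(\left(2 + 2\right)^{2} \right)}} = \frac{1}{2 \left(2 + 2\right)^{2}} = \frac{1}{2 \cdot 4^{2}} = \frac{1}{2 \cdot 16} = \frac{1}{32}$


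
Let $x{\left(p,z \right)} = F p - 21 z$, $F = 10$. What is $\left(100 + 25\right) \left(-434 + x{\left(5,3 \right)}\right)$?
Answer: $-55875$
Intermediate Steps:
$x{\left(p,z \right)} = - 21 z + 10 p$ ($x{\left(p,z \right)} = 10 p - 21 z = - 21 z + 10 p$)
$\left(100 + 25\right) \left(-434 + x{\left(5,3 \right)}\right) = \left(100 + 25\right) \left(-434 + \left(\left(-21\right) 3 + 10 \cdot 5\right)\right) = 125 \left(-434 + \left(-63 + 50\right)\right) = 125 \left(-434 - 13\right) = 125 \left(-447\right) = -55875$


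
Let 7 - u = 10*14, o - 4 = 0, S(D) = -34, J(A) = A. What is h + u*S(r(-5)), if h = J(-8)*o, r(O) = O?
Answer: 4490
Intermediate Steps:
o = 4 (o = 4 + 0 = 4)
u = -133 (u = 7 - 10*14 = 7 - 1*140 = 7 - 140 = -133)
h = -32 (h = -8*4 = -32)
h + u*S(r(-5)) = -32 - 133*(-34) = -32 + 4522 = 4490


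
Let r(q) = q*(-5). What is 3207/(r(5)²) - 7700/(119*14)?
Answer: 37883/74375 ≈ 0.50935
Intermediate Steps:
r(q) = -5*q
3207/(r(5)²) - 7700/(119*14) = 3207/((-5*5)²) - 7700/(119*14) = 3207/((-25)²) - 7700/1666 = 3207/625 - 7700*1/1666 = 3207*(1/625) - 550/119 = 3207/625 - 550/119 = 37883/74375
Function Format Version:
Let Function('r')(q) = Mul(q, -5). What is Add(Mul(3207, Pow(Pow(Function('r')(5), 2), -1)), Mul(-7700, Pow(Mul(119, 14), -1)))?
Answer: Rational(37883, 74375) ≈ 0.50935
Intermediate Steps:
Function('r')(q) = Mul(-5, q)
Add(Mul(3207, Pow(Pow(Function('r')(5), 2), -1)), Mul(-7700, Pow(Mul(119, 14), -1))) = Add(Mul(3207, Pow(Pow(Mul(-5, 5), 2), -1)), Mul(-7700, Pow(Mul(119, 14), -1))) = Add(Mul(3207, Pow(Pow(-25, 2), -1)), Mul(-7700, Pow(1666, -1))) = Add(Mul(3207, Pow(625, -1)), Mul(-7700, Rational(1, 1666))) = Add(Mul(3207, Rational(1, 625)), Rational(-550, 119)) = Add(Rational(3207, 625), Rational(-550, 119)) = Rational(37883, 74375)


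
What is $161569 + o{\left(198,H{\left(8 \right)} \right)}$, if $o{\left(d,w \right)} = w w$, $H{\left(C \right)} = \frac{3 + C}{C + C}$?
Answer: $\frac{41361785}{256} \approx 1.6157 \cdot 10^{5}$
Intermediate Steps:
$H{\left(C \right)} = \frac{3 + C}{2 C}$
$o{\left(d,w \right)} = w^{2}$
$161569 + o{\left(198,H{\left(8 \right)} \right)} = 161569 + \left(\frac{3 + 8}{2 \cdot 8}\right)^{2} = 161569 + \left(\frac{1}{2} \cdot \frac{1}{8} \cdot 11\right)^{2} = 161569 + \left(\frac{11}{16}\right)^{2} = 161569 + \frac{121}{256} = \frac{41361785}{256}$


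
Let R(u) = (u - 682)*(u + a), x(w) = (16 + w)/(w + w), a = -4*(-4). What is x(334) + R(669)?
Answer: -2974095/334 ≈ -8904.5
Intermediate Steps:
a = 16
x(w) = (16 + w)/(2*w) (x(w) = (16 + w)/((2*w)) = (16 + w)*(1/(2*w)) = (16 + w)/(2*w))
R(u) = (-682 + u)*(16 + u) (R(u) = (u - 682)*(u + 16) = (-682 + u)*(16 + u))
x(334) + R(669) = (½)*(16 + 334)/334 + (-10912 + 669² - 666*669) = (½)*(1/334)*350 + (-10912 + 447561 - 445554) = 175/334 - 8905 = -2974095/334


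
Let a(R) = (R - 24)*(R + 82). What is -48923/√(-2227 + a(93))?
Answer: -48923*√2462/4924 ≈ -492.99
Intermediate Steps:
a(R) = (-24 + R)*(82 + R)
-48923/√(-2227 + a(93)) = -48923/√(-2227 + (-1968 + 93² + 58*93)) = -48923/√(-2227 + (-1968 + 8649 + 5394)) = -48923/√(-2227 + 12075) = -48923*√2462/4924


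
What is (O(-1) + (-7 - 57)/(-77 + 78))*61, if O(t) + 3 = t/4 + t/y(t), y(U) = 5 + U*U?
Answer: -49349/12 ≈ -4112.4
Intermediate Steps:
y(U) = 5 + U**2
O(t) = -3 + t/4 + t/(5 + t**2) (O(t) = -3 + (t/4 + t/(5 + t**2)) = -3 + t/4 + t/(5 + t**2))
(O(-1) + (-7 - 57)/(-77 + 78))*61 = ((-1 + (-12 - 1)*(5 + (-1)**2)/4)/(5 + (-1)**2) + (-7 - 57)/(-77 + 78))*61 = ((-1 + (1/4)*(-13)*(5 + 1))/(5 + 1) - 64/1)*61 = ((-1 + (1/4)*(-13)*6)/6 - 64*1)*61 = ((-1 - 39/2)/6 - 64)*61 = ((1/6)*(-41/2) - 64)*61 = (-41/12 - 64)*61 = -809/12*61 = -49349/12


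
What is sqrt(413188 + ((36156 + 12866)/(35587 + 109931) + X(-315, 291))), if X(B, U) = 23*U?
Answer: sqrt(2222798086638210)/72759 ≈ 647.98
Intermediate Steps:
sqrt(413188 + ((36156 + 12866)/(35587 + 109931) + X(-315, 291))) = sqrt(413188 + ((36156 + 12866)/(35587 + 109931) + 23*291)) = sqrt(413188 + (49022/145518 + 6693)) = sqrt(413188 + (49022*(1/145518) + 6693)) = sqrt(413188 + (24511/72759 + 6693)) = sqrt(413188 + 487000498/72759) = sqrt(30550146190/72759) = sqrt(2222798086638210)/72759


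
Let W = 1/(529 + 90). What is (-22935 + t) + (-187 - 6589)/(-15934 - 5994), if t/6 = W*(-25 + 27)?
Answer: -38912775680/1696679 ≈ -22935.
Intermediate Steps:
W = 1/619 ≈ 0.0016155
t = 12/619 (t = 6*((-25 + 27)/619) = 6*((1/619)*2) = 6*(2/619) = 12/619 ≈ 0.019386)
(-22935 + t) + (-187 - 6589)/(-15934 - 5994) = (-22935 + 12/619) + (-187 - 6589)/(-15934 - 5994) = -14196753/619 - 6776/(-21928) = -14196753/619 - 6776*(-1/21928) = -14196753/619 + 847/2741 = -38912775680/1696679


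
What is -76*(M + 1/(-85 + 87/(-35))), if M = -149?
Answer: 17338374/1531 ≈ 11325.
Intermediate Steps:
-76*(M + 1/(-85 + 87/(-35))) = -76*(-149 + 1/(-85 + 87/(-35))) = -76*(-149 + 1/(-85 + 87*(-1/35))) = -76*(-149 + 1/(-85 - 87/35)) = -76*(-149 + 1/(-3062/35)) = -76*(-149 - 35/3062) = -76*(-456273/3062) = 17338374/1531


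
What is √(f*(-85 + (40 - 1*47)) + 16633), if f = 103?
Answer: √7157 ≈ 84.599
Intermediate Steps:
√(f*(-85 + (40 - 1*47)) + 16633) = √(103*(-85 + (40 - 1*47)) + 16633) = √(103*(-85 + (40 - 47)) + 16633) = √(103*(-85 - 7) + 16633) = √(103*(-92) + 16633) = √(-9476 + 16633) = √7157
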